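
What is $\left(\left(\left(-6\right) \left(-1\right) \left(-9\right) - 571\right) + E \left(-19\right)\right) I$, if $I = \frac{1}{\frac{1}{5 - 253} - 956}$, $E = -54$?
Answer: $- \frac{99448}{237089} \approx -0.41945$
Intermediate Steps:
$I = - \frac{248}{237089}$ ($I = \frac{1}{\frac{1}{-248} - 956} = \frac{1}{- \frac{1}{248} - 956} = \frac{1}{- \frac{237089}{248}} = - \frac{248}{237089} \approx -0.001046$)
$\left(\left(\left(-6\right) \left(-1\right) \left(-9\right) - 571\right) + E \left(-19\right)\right) I = \left(\left(\left(-6\right) \left(-1\right) \left(-9\right) - 571\right) - -1026\right) \left(- \frac{248}{237089}\right) = \left(\left(6 \left(-9\right) - 571\right) + 1026\right) \left(- \frac{248}{237089}\right) = \left(\left(-54 - 571\right) + 1026\right) \left(- \frac{248}{237089}\right) = \left(-625 + 1026\right) \left(- \frac{248}{237089}\right) = 401 \left(- \frac{248}{237089}\right) = - \frac{99448}{237089}$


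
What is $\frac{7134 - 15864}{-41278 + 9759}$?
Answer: $\frac{8730}{31519} \approx 0.27698$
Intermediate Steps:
$\frac{7134 - 15864}{-41278 + 9759} = - \frac{8730}{-31519} = \left(-8730\right) \left(- \frac{1}{31519}\right) = \frac{8730}{31519}$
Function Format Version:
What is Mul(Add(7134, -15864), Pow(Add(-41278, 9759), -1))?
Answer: Rational(8730, 31519) ≈ 0.27698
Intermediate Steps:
Mul(Add(7134, -15864), Pow(Add(-41278, 9759), -1)) = Mul(-8730, Pow(-31519, -1)) = Mul(-8730, Rational(-1, 31519)) = Rational(8730, 31519)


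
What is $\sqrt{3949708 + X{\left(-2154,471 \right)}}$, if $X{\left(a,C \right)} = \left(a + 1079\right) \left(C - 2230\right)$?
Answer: $\sqrt{5840633} \approx 2416.7$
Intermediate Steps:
$X{\left(a,C \right)} = \left(-2230 + C\right) \left(1079 + a\right)$ ($X{\left(a,C \right)} = \left(1079 + a\right) \left(-2230 + C\right) = \left(-2230 + C\right) \left(1079 + a\right)$)
$\sqrt{3949708 + X{\left(-2154,471 \right)}} = \sqrt{3949708 + \left(-2406170 - -4803420 + 1079 \cdot 471 + 471 \left(-2154\right)\right)} = \sqrt{3949708 + \left(-2406170 + 4803420 + 508209 - 1014534\right)} = \sqrt{3949708 + 1890925} = \sqrt{5840633}$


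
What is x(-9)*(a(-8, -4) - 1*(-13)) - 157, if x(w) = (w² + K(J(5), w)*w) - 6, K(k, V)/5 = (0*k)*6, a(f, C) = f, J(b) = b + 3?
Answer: 218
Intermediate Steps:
J(b) = 3 + b
K(k, V) = 0 (K(k, V) = 5*((0*k)*6) = 5*(0*6) = 5*0 = 0)
x(w) = -6 + w² (x(w) = (w² + 0*w) - 6 = (w² + 0) - 6 = w² - 6 = -6 + w²)
x(-9)*(a(-8, -4) - 1*(-13)) - 157 = (-6 + (-9)²)*(-8 - 1*(-13)) - 157 = (-6 + 81)*(-8 + 13) - 157 = 75*5 - 157 = 375 - 157 = 218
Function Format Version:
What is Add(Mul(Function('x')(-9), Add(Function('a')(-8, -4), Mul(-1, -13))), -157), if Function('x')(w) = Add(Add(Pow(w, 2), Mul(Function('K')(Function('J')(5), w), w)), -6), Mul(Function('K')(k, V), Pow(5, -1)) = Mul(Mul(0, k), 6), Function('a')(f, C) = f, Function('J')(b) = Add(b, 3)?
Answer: 218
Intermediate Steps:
Function('J')(b) = Add(3, b)
Function('K')(k, V) = 0 (Function('K')(k, V) = Mul(5, Mul(Mul(0, k), 6)) = Mul(5, Mul(0, 6)) = Mul(5, 0) = 0)
Function('x')(w) = Add(-6, Pow(w, 2)) (Function('x')(w) = Add(Add(Pow(w, 2), Mul(0, w)), -6) = Add(Add(Pow(w, 2), 0), -6) = Add(Pow(w, 2), -6) = Add(-6, Pow(w, 2)))
Add(Mul(Function('x')(-9), Add(Function('a')(-8, -4), Mul(-1, -13))), -157) = Add(Mul(Add(-6, Pow(-9, 2)), Add(-8, Mul(-1, -13))), -157) = Add(Mul(Add(-6, 81), Add(-8, 13)), -157) = Add(Mul(75, 5), -157) = Add(375, -157) = 218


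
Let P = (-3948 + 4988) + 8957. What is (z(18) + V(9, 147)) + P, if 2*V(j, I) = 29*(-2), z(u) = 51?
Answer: 10019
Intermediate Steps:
V(j, I) = -29 (V(j, I) = (29*(-2))/2 = (1/2)*(-58) = -29)
P = 9997 (P = 1040 + 8957 = 9997)
(z(18) + V(9, 147)) + P = (51 - 29) + 9997 = 22 + 9997 = 10019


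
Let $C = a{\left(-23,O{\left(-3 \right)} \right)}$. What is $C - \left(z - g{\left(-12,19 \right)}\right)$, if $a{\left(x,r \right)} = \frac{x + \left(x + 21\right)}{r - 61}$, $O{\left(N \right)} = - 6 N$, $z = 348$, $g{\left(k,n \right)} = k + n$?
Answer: $- \frac{14638}{43} \approx -340.42$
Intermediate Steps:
$a{\left(x,r \right)} = \frac{21 + 2 x}{-61 + r}$ ($a{\left(x,r \right)} = \frac{x + \left(21 + x\right)}{-61 + r} = \frac{21 + 2 x}{-61 + r}$)
$C = \frac{25}{43}$ ($C = \frac{21 + 2 \left(-23\right)}{-61 - -18} = \frac{21 - 46}{-61 + 18} = \frac{1}{-43} \left(-25\right) = \left(- \frac{1}{43}\right) \left(-25\right) = \frac{25}{43} \approx 0.5814$)
$C - \left(z - g{\left(-12,19 \right)}\right) = \frac{25}{43} + \left(\left(-12 + 19\right) - 348\right) = \frac{25}{43} + \left(7 - 348\right) = \frac{25}{43} - 341 = - \frac{14638}{43}$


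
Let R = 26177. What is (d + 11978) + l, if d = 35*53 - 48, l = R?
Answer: 39962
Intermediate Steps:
l = 26177
d = 1807 (d = 1855 - 48 = 1807)
(d + 11978) + l = (1807 + 11978) + 26177 = 13785 + 26177 = 39962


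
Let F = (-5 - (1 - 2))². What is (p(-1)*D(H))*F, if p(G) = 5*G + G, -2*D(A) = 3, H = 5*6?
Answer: 144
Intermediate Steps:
H = 30
D(A) = -3/2 (D(A) = -½*3 = -3/2)
F = 16 (F = (-5 - 1*(-1))² = (-5 + 1)² = (-4)² = 16)
p(G) = 6*G
(p(-1)*D(H))*F = ((6*(-1))*(-3/2))*16 = -6*(-3/2)*16 = 9*16 = 144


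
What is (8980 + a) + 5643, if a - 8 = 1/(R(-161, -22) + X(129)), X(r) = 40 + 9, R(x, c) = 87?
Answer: 1989817/136 ≈ 14631.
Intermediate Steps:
X(r) = 49
a = 1089/136 (a = 8 + 1/(87 + 49) = 8 + 1/136 = 1089/136 ≈ 8.0074)
(8980 + a) + 5643 = (8980 + 1089/136) + 5643 = 1222369/136 + 5643 = 1989817/136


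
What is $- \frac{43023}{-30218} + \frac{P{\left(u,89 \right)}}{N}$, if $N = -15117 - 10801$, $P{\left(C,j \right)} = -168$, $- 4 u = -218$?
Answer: $\frac{560073369}{391595062} \approx 1.4302$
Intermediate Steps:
$u = \frac{109}{2}$ ($u = \left(- \frac{1}{4}\right) \left(-218\right) = \frac{109}{2} \approx 54.5$)
$N = -25918$ ($N = -15117 - 10801 = -25918$)
$- \frac{43023}{-30218} + \frac{P{\left(u,89 \right)}}{N} = - \frac{43023}{-30218} - \frac{168}{-25918} = \left(-43023\right) \left(- \frac{1}{30218}\right) - - \frac{84}{12959} = \frac{43023}{30218} + \frac{84}{12959} = \frac{560073369}{391595062}$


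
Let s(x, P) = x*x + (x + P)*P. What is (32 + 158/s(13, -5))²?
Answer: 18369796/16641 ≈ 1103.9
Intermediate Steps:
s(x, P) = x² + P*(P + x) (s(x, P) = x² + (P + x)*P = x² + P*(P + x))
(32 + 158/s(13, -5))² = (32 + 158/((-5)² + 13² - 5*13))² = (32 + 158/(25 + 169 - 65))² = (32 + 158/129)² = (4286/129)² = 18369796/16641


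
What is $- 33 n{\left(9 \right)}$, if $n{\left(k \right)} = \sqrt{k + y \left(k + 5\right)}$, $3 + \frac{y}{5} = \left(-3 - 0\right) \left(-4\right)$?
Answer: $- 99 \sqrt{71} \approx -834.19$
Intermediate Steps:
$y = 45$ ($y = -15 + 5 \left(-3 - 0\right) \left(-4\right) = -15 + 5 \left(-3 + 0\right) \left(-4\right) = -15 + 5 \left(\left(-3\right) \left(-4\right)\right) = -15 + 5 \cdot 12 = -15 + 60 = 45$)
$n{\left(k \right)} = \sqrt{225 + 46 k}$ ($n{\left(k \right)} = \sqrt{k + 45 \left(k + 5\right)} = \sqrt{k + 45 \left(5 + k\right)} = \sqrt{k + \left(225 + 45 k\right)} = \sqrt{225 + 46 k}$)
$- 33 n{\left(9 \right)} = - 33 \sqrt{225 + 46 \cdot 9} = - 33 \sqrt{225 + 414} = - 33 \sqrt{639} = - 33 \cdot 3 \sqrt{71} = - 99 \sqrt{71}$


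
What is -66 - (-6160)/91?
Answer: 22/13 ≈ 1.6923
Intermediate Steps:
-66 - (-6160)/91 = -66 - 70*(-88/91) = -66 + 880/13 = 22/13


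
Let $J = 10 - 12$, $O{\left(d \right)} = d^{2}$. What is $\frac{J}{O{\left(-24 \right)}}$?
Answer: $- \frac{1}{288} \approx -0.0034722$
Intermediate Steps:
$J = -2$ ($J = 10 - 12 = -2$)
$\frac{J}{O{\left(-24 \right)}} = - \frac{2}{\left(-24\right)^{2}} = - \frac{2}{576} = \left(-2\right) \frac{1}{576} = - \frac{1}{288}$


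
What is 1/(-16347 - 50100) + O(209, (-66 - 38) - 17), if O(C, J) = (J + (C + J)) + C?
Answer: 11694671/66447 ≈ 176.00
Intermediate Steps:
O(C, J) = 2*C + 2*J (O(C, J) = (C + 2*J) + C = 2*C + 2*J)
1/(-16347 - 50100) + O(209, (-66 - 38) - 17) = 1/(-16347 - 50100) + (2*209 + 2*((-66 - 38) - 17)) = 1/(-66447) + (418 + 2*(-104 - 17)) = -1/66447 + (418 + 2*(-121)) = -1/66447 + (418 - 242) = -1/66447 + 176 = 11694671/66447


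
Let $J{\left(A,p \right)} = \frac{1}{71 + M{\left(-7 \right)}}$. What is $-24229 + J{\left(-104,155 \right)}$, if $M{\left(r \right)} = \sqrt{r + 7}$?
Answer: $- \frac{1720258}{71} \approx -24229.0$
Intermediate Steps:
$M{\left(r \right)} = \sqrt{7 + r}$
$J{\left(A,p \right)} = \frac{1}{71}$ ($J{\left(A,p \right)} = \frac{1}{71 + \sqrt{7 - 7}} = \frac{1}{71 + \sqrt{0}} = \frac{1}{71 + 0} = \frac{1}{71}$)
$-24229 + J{\left(-104,155 \right)} = -24229 + \frac{1}{71} = - \frac{1720258}{71}$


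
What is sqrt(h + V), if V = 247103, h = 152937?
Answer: 2*sqrt(100010) ≈ 632.49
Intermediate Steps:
sqrt(h + V) = sqrt(152937 + 247103) = sqrt(400040) = 2*sqrt(100010)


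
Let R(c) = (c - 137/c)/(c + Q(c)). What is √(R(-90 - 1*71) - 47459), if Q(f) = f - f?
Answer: I*√1230158955/161 ≈ 217.85*I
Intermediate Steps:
Q(f) = 0
R(c) = (c - 137/c)/c (R(c) = (c - 137/c)/(c + 0) = (c - 137/c)/c)
√(R(-90 - 1*71) - 47459) = √((1 - 137/(-90 - 1*71)²) - 47459) = √((1 - 137/(-90 - 71)²) - 47459) = √((1 - 137/(-161)²) - 47459) = √((1 - 137*1/25921) - 47459) = √((1 - 137/25921) - 47459) = √(25784/25921 - 47459) = √(-1230158955/25921) = I*√1230158955/161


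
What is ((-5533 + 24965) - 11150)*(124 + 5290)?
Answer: 44838748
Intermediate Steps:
((-5533 + 24965) - 11150)*(124 + 5290) = (19432 - 11150)*5414 = 8282*5414 = 44838748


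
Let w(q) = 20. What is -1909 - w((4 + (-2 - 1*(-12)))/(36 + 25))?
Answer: -1929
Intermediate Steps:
-1909 - w((4 + (-2 - 1*(-12)))/(36 + 25)) = -1909 - 1*20 = -1909 - 20 = -1929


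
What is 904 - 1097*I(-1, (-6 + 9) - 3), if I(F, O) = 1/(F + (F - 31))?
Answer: 30929/33 ≈ 937.24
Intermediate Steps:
I(F, O) = 1/(-31 + 2*F) (I(F, O) = 1/(F + (-31 + F)) = 1/(-31 + 2*F))
904 - 1097*I(-1, (-6 + 9) - 3) = 904 - 1097/(-31 + 2*(-1)) = 904 - 1097/(-31 - 2) = 904 - 1097/(-33) = 904 - 1097*(-1/33) = 904 + 1097/33 = 30929/33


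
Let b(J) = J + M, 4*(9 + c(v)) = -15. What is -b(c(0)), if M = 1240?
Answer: -4909/4 ≈ -1227.3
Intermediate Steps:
c(v) = -51/4 (c(v) = -9 + (¼)*(-15) = -9 - 15/4 = -51/4)
b(J) = 1240 + J (b(J) = J + 1240 = 1240 + J)
-b(c(0)) = -(1240 - 51/4) = -1*4909/4 = -4909/4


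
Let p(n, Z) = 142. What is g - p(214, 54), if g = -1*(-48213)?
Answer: 48071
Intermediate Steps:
g = 48213
g - p(214, 54) = 48213 - 1*142 = 48213 - 142 = 48071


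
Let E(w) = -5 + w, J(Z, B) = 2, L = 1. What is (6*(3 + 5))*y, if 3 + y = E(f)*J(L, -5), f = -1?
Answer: -720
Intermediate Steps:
y = -15 (y = -3 + (-5 - 1)*2 = -3 - 6*2 = -3 - 12 = -15)
(6*(3 + 5))*y = (6*(3 + 5))*(-15) = (6*8)*(-15) = 48*(-15) = -720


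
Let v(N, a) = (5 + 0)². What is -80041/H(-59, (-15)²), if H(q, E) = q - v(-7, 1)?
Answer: 80041/84 ≈ 952.87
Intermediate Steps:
v(N, a) = 25 (v(N, a) = 5² = 25)
H(q, E) = -25 + q (H(q, E) = q - 1*25 = q - 25 = -25 + q)
-80041/H(-59, (-15)²) = -80041/(-25 - 59) = -80041/(-84) = -80041*(-1/84) = 80041/84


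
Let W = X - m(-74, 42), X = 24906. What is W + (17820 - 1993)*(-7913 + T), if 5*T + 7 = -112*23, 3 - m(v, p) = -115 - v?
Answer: -666952086/5 ≈ -1.3339e+8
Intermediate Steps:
m(v, p) = 118 + v (m(v, p) = 3 - (-115 - v) = 3 + (115 + v) = 118 + v)
T = -2583/5 (T = -7/5 + (-112*23)/5 = -7/5 + (⅕)*(-2576) = -7/5 - 2576/5 = -2583/5 ≈ -516.60)
W = 24862 (W = 24906 - (118 - 74) = 24906 - 1*44 = 24906 - 44 = 24862)
W + (17820 - 1993)*(-7913 + T) = 24862 + (17820 - 1993)*(-7913 - 2583/5) = 24862 + 15827*(-42148/5) = 24862 - 667076396/5 = -666952086/5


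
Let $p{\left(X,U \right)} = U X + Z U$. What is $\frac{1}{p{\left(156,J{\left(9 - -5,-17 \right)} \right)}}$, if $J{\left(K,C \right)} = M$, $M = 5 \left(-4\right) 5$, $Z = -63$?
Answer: $- \frac{1}{9300} \approx -0.00010753$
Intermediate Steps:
$M = -100$ ($M = \left(-20\right) 5 = -100$)
$J{\left(K,C \right)} = -100$
$p{\left(X,U \right)} = - 63 U + U X$ ($p{\left(X,U \right)} = U X - 63 U = - 63 U + U X$)
$\frac{1}{p{\left(156,J{\left(9 - -5,-17 \right)} \right)}} = \frac{1}{\left(-100\right) \left(-63 + 156\right)} = \frac{1}{\left(-100\right) 93} = \frac{1}{-9300} = - \frac{1}{9300}$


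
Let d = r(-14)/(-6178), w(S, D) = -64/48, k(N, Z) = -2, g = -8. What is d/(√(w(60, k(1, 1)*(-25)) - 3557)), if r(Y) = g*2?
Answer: -8*I*√1281/6595015 ≈ -4.3416e-5*I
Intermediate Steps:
r(Y) = -16 (r(Y) = -8*2 = -16)
w(S, D) = -4/3 (w(S, D) = -64*1/48 = -4/3)
d = 8/3089 (d = -16/(-6178) = -16*(-1/6178) = 8/3089 ≈ 0.0025898)
d/(√(w(60, k(1, 1)*(-25)) - 3557)) = 8/(3089*(√(-4/3 - 3557))) = 8/(3089*(√(-10675/3))) = 8/(3089*((5*I*√1281/3))) = 8*(-I*√1281/2135)/3089 = -8*I*√1281/6595015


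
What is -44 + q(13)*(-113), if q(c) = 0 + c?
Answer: -1513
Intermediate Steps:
q(c) = c
-44 + q(13)*(-113) = -44 + 13*(-113) = -44 - 1469 = -1513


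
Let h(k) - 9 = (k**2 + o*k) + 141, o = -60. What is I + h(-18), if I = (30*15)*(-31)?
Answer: -12396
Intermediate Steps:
h(k) = 150 + k**2 - 60*k (h(k) = 9 + ((k**2 - 60*k) + 141) = 9 + (141 + k**2 - 60*k) = 150 + k**2 - 60*k)
I = -13950 (I = 450*(-31) = -13950)
I + h(-18) = -13950 + (150 + (-18)**2 - 60*(-18)) = -13950 + (150 + 324 + 1080) = -13950 + 1554 = -12396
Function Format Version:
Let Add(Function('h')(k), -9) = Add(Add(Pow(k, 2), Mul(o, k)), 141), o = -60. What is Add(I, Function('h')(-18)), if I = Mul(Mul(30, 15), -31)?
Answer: -12396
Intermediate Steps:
Function('h')(k) = Add(150, Pow(k, 2), Mul(-60, k)) (Function('h')(k) = Add(9, Add(Add(Pow(k, 2), Mul(-60, k)), 141)) = Add(9, Add(141, Pow(k, 2), Mul(-60, k))) = Add(150, Pow(k, 2), Mul(-60, k)))
I = -13950 (I = Mul(450, -31) = -13950)
Add(I, Function('h')(-18)) = Add(-13950, Add(150, Pow(-18, 2), Mul(-60, -18))) = Add(-13950, Add(150, 324, 1080)) = Add(-13950, 1554) = -12396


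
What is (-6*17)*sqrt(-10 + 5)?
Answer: -102*I*sqrt(5) ≈ -228.08*I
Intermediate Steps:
(-6*17)*sqrt(-10 + 5) = -102*I*sqrt(5)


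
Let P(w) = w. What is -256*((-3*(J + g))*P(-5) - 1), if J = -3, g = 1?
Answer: 7936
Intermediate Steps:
-256*((-3*(J + g))*P(-5) - 1) = -256*(-3*(-3 + 1)*(-5) - 1) = -256*(-3*(-2)*(-5) - 1) = -256*(6*(-5) - 1) = -256*(-30 - 1) = -256*(-31) = 7936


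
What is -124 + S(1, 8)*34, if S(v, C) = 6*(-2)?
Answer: -532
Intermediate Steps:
S(v, C) = -12
-124 + S(1, 8)*34 = -124 - 12*34 = -124 - 408 = -532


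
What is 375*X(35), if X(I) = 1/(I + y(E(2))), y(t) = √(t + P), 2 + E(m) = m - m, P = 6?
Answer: 375/37 ≈ 10.135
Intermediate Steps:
E(m) = -2 (E(m) = -2 + (m - m) = -2 + 0 = -2)
y(t) = √(6 + t) (y(t) = √(t + 6) = √(6 + t))
X(I) = 1/(2 + I) (X(I) = 1/(I + √(6 - 2)) = 1/(I + √4) = 1/(I + 2) = 1/(2 + I))
375*X(35) = 375/(2 + 35) = 375/37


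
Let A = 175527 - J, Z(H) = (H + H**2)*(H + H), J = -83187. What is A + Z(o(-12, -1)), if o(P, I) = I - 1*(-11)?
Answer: 260914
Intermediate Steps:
o(P, I) = 11 + I (o(P, I) = I + 11 = 11 + I)
Z(H) = 2*H*(H + H**2) (Z(H) = (H + H**2)*(2*H) = 2*H*(H + H**2))
A = 258714 (A = 175527 - 1*(-83187) = 175527 + 83187 = 258714)
A + Z(o(-12, -1)) = 258714 + 2*(11 - 1)**2*(1 + (11 - 1)) = 258714 + 2*10**2*(1 + 10) = 258714 + 2*100*11 = 258714 + 2200 = 260914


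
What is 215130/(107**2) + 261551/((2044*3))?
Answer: 4313674559/70205268 ≈ 61.444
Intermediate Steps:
215130/(107**2) + 261551/((2044*3)) = 215130/11449 + 261551/6132 = 4313674559/70205268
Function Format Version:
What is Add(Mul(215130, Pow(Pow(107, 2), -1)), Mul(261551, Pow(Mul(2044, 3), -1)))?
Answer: Rational(4313674559, 70205268) ≈ 61.444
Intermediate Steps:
Add(Mul(215130, Pow(Pow(107, 2), -1)), Mul(261551, Pow(Mul(2044, 3), -1))) = Add(Mul(215130, Pow(11449, -1)), Mul(261551, Pow(6132, -1))) = Add(Mul(215130, Rational(1, 11449)), Mul(261551, Rational(1, 6132))) = Add(Rational(215130, 11449), Rational(261551, 6132)) = Rational(4313674559, 70205268)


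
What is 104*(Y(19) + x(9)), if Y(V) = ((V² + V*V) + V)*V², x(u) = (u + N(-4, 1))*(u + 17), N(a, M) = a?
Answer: 27833624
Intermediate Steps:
x(u) = (-4 + u)*(17 + u) (x(u) = (u - 4)*(u + 17) = (-4 + u)*(17 + u))
Y(V) = V²*(V + 2*V²) (Y(V) = ((V² + V²) + V)*V² = (2*V² + V)*V² = (V + 2*V²)*V² = V²*(V + 2*V²))
104*(Y(19) + x(9)) = 104*(19³*(1 + 2*19) + (-68 + 9² + 13*9)) = 104*(6859*(1 + 38) + (-68 + 81 + 117)) = 104*(6859*39 + 130) = 104*(267501 + 130) = 104*267631 = 27833624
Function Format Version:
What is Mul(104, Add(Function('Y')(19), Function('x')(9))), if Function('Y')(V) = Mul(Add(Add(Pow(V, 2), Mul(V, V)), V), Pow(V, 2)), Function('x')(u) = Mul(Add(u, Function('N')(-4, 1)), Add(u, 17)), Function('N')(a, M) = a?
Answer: 27833624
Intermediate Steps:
Function('x')(u) = Mul(Add(-4, u), Add(17, u)) (Function('x')(u) = Mul(Add(u, -4), Add(u, 17)) = Mul(Add(-4, u), Add(17, u)))
Function('Y')(V) = Mul(Pow(V, 2), Add(V, Mul(2, Pow(V, 2)))) (Function('Y')(V) = Mul(Add(Add(Pow(V, 2), Pow(V, 2)), V), Pow(V, 2)) = Mul(Add(Mul(2, Pow(V, 2)), V), Pow(V, 2)) = Mul(Add(V, Mul(2, Pow(V, 2))), Pow(V, 2)) = Mul(Pow(V, 2), Add(V, Mul(2, Pow(V, 2)))))
Mul(104, Add(Function('Y')(19), Function('x')(9))) = Mul(104, Add(Mul(Pow(19, 3), Add(1, Mul(2, 19))), Add(-68, Pow(9, 2), Mul(13, 9)))) = Mul(104, Add(Mul(6859, Add(1, 38)), Add(-68, 81, 117))) = Mul(104, Add(Mul(6859, 39), 130)) = Mul(104, Add(267501, 130)) = Mul(104, 267631) = 27833624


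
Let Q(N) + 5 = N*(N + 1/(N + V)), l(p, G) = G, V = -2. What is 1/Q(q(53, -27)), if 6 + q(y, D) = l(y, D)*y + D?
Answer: 733/1571033035 ≈ 4.6657e-7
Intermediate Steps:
q(y, D) = -6 + D + D*y (q(y, D) = -6 + (D*y + D) = -6 + (D + D*y) = -6 + D + D*y)
Q(N) = -5 + N*(N + 1/(-2 + N)) (Q(N) = -5 + N*(N + 1/(N - 2)) = -5 + N*(N + 1/(-2 + N)))
1/Q(q(53, -27)) = 1/((10 + (-6 - 27 - 27*53)³ - 4*(-6 - 27 - 27*53) - 2*(-6 - 27 - 27*53)²)/(-2 + (-6 - 27 - 27*53))) = 1/((10 + (-6 - 27 - 1431)³ - 4*(-6 - 27 - 1431) - 2*(-6 - 27 - 1431)²)/(-2 + (-6 - 27 - 1431))) = 1/((10 + (-1464)³ - 4*(-1464) - 2*(-1464)²)/(-2 - 1464)) = 1/((10 - 3137785344 + 5856 - 2*2143296)/(-1466)) = 1/(-(10 - 3137785344 + 5856 - 4286592)/1466) = 1/(-1/1466*(-3142066070)) = 1/(1571033035/733) = 733/1571033035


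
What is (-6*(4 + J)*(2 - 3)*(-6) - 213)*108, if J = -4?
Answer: -23004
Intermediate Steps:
(-6*(4 + J)*(2 - 3)*(-6) - 213)*108 = (-6*(4 - 4)*(2 - 3)*(-6) - 213)*108 = (-0*(-1)*(-6) - 213)*108 = (-6*0*(-6) - 213)*108 = (0*(-6) - 213)*108 = (0 - 213)*108 = -213*108 = -23004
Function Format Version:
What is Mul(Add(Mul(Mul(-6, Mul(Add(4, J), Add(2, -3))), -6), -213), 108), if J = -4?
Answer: -23004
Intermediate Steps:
Mul(Add(Mul(Mul(-6, Mul(Add(4, J), Add(2, -3))), -6), -213), 108) = Mul(Add(Mul(Mul(-6, Mul(Add(4, -4), Add(2, -3))), -6), -213), 108) = Mul(Add(Mul(Mul(-6, Mul(0, -1)), -6), -213), 108) = Mul(Add(Mul(Mul(-6, 0), -6), -213), 108) = Mul(Add(Mul(0, -6), -213), 108) = Mul(Add(0, -213), 108) = Mul(-213, 108) = -23004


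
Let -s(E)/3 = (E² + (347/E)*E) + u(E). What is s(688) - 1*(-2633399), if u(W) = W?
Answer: 1210262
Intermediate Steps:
s(E) = -1041 - 3*E - 3*E² (s(E) = -3*((E² + (347/E)*E) + E) = -3*((E² + 347) + E) = -3*((347 + E²) + E) = -3*(347 + E + E²) = -1041 - 3*E - 3*E²)
s(688) - 1*(-2633399) = (-1041 - 3*688 - 3*688²) - 1*(-2633399) = (-1041 - 2064 - 3*473344) + 2633399 = (-1041 - 2064 - 1420032) + 2633399 = -1423137 + 2633399 = 1210262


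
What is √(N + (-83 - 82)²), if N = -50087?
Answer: I*√22862 ≈ 151.2*I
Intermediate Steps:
√(N + (-83 - 82)²) = √(-50087 + (-83 - 82)²) = √(-50087 + (-165)²) = √(-50087 + 27225) = √(-22862) = I*√22862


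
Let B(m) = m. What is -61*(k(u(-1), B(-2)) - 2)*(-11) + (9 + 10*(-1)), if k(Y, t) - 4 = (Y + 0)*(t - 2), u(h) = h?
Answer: 4025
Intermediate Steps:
k(Y, t) = 4 + Y*(-2 + t) (k(Y, t) = 4 + (Y + 0)*(t - 2) = 4 + Y*(-2 + t))
-61*(k(u(-1), B(-2)) - 2)*(-11) + (9 + 10*(-1)) = -61*((4 - 2*(-1) - 1*(-2)) - 2)*(-11) + (9 + 10*(-1)) = -61*((4 + 2 + 2) - 2)*(-11) + (9 - 10) = -61*(8 - 2)*(-11) - 1 = -366*(-11) - 1 = -61*(-66) - 1 = 4026 - 1 = 4025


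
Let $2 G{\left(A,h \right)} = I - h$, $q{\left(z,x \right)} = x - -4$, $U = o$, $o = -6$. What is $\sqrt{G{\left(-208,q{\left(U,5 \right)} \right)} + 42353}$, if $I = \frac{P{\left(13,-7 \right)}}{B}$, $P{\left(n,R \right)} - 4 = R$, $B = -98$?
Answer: $\frac{\sqrt{8300309}}{14} \approx 205.79$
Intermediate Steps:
$U = -6$
$P{\left(n,R \right)} = 4 + R$
$q{\left(z,x \right)} = 4 + x$ ($q{\left(z,x \right)} = x + 4 = 4 + x$)
$I = \frac{3}{98}$ ($I = \frac{4 - 7}{-98} = \left(-3\right) \left(- \frac{1}{98}\right) = \frac{3}{98} \approx 0.030612$)
$G{\left(A,h \right)} = \frac{3}{196} - \frac{h}{2}$ ($G{\left(A,h \right)} = \frac{\frac{3}{98} - h}{2} = \frac{3}{196} - \frac{h}{2}$)
$\sqrt{G{\left(-208,q{\left(U,5 \right)} \right)} + 42353} = \sqrt{\left(\frac{3}{196} - \frac{4 + 5}{2}\right) + 42353} = \sqrt{\left(\frac{3}{196} - \frac{9}{2}\right) + 42353} = \sqrt{- \frac{879}{196} + 42353} = \sqrt{\frac{8300309}{196}} = \frac{\sqrt{8300309}}{14}$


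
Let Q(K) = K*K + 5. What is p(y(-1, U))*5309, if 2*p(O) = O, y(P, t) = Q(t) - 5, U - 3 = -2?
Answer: 5309/2 ≈ 2654.5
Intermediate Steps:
Q(K) = 5 + K**2 (Q(K) = K**2 + 5 = 5 + K**2)
U = 1 (U = 3 - 2 = 1)
y(P, t) = t**2 (y(P, t) = (5 + t**2) - 5 = t**2)
p(O) = O/2
p(y(-1, U))*5309 = ((1/2)*1**2)*5309 = ((1/2)*1)*5309 = (1/2)*5309 = 5309/2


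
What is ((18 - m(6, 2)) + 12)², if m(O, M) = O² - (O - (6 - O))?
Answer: 0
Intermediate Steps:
m(O, M) = 6 + O² - 2*O (m(O, M) = O² - (O + (-6 + O)) = O² - (-6 + 2*O) = O² + (6 - 2*O) = 6 + O² - 2*O)
((18 - m(6, 2)) + 12)² = ((18 - (6 + 6² - 2*6)) + 12)² = ((18 - (6 + 36 - 12)) + 12)² = ((18 - 1*30) + 12)² = ((18 - 30) + 12)² = (-12 + 12)² = 0² = 0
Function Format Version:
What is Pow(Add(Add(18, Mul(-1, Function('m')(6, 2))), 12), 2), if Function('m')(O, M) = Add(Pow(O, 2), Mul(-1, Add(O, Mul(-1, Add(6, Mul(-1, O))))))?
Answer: 0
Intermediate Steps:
Function('m')(O, M) = Add(6, Pow(O, 2), Mul(-2, O)) (Function('m')(O, M) = Add(Pow(O, 2), Mul(-1, Add(O, Add(-6, O)))) = Add(Pow(O, 2), Mul(-1, Add(-6, Mul(2, O)))) = Add(Pow(O, 2), Add(6, Mul(-2, O))) = Add(6, Pow(O, 2), Mul(-2, O)))
Pow(Add(Add(18, Mul(-1, Function('m')(6, 2))), 12), 2) = Pow(Add(Add(18, Mul(-1, Add(6, Pow(6, 2), Mul(-2, 6)))), 12), 2) = Pow(Add(Add(18, Mul(-1, Add(6, 36, -12))), 12), 2) = Pow(Add(Add(18, Mul(-1, 30)), 12), 2) = Pow(Add(Add(18, -30), 12), 2) = Pow(Add(-12, 12), 2) = Pow(0, 2) = 0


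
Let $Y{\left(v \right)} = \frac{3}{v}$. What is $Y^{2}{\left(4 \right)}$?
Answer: $\frac{9}{16} \approx 0.5625$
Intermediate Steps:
$Y^{2}{\left(4 \right)} = \left(\frac{3}{4}\right)^{2} = \frac{9}{16}$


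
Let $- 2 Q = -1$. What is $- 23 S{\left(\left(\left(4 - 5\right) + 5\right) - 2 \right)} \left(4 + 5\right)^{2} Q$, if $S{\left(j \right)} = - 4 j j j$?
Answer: $29808$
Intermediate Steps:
$Q = \frac{1}{2}$ ($Q = \left(- \frac{1}{2}\right) \left(-1\right) = \frac{1}{2} \approx 0.5$)
$S{\left(j \right)} = - 4 j^{3}$ ($S{\left(j \right)} = - 4 j^{2} j = - 4 j^{3}$)
$- 23 S{\left(\left(\left(4 - 5\right) + 5\right) - 2 \right)} \left(4 + 5\right)^{2} Q = - 23 \left(- 4 \left(\left(\left(4 - 5\right) + 5\right) - 2\right)^{3}\right) \left(4 + 5\right)^{2} \cdot \frac{1}{2} = - 23 \left(- 4 \left(\left(-1 + 5\right) - 2\right)^{3}\right) 9^{2} \cdot \frac{1}{2} = - 23 \left(- 4 \left(4 - 2\right)^{3}\right) 81 \cdot \frac{1}{2} = - 23 \left(- 4 \cdot 2^{3}\right) \frac{81}{2} = - 23 \left(\left(-4\right) 8\right) \frac{81}{2} = \left(-23\right) \left(-32\right) \frac{81}{2} = 736 \cdot \frac{81}{2} = 29808$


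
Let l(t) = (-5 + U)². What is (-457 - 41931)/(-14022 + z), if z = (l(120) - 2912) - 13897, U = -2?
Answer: 21194/15391 ≈ 1.3770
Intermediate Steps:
l(t) = 49 (l(t) = (-5 - 2)² = (-7)² = 49)
z = -16760 (z = (49 - 2912) - 13897 = -2863 - 13897 = -16760)
(-457 - 41931)/(-14022 + z) = (-457 - 41931)/(-14022 - 16760) = -42388/(-30782) = -42388*(-1/30782) = 21194/15391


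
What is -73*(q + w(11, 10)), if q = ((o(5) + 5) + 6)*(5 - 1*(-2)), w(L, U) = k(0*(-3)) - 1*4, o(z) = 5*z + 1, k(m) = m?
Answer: -18615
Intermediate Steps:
o(z) = 1 + 5*z
w(L, U) = -4 (w(L, U) = 0*(-3) - 1*4 = 0 - 4 = -4)
q = 259 (q = (((1 + 5*5) + 5) + 6)*(5 - 1*(-2)) = (((1 + 25) + 5) + 6)*(5 + 2) = ((26 + 5) + 6)*7 = (31 + 6)*7 = 37*7 = 259)
-73*(q + w(11, 10)) = -73*(259 - 4) = -73*255 = -18615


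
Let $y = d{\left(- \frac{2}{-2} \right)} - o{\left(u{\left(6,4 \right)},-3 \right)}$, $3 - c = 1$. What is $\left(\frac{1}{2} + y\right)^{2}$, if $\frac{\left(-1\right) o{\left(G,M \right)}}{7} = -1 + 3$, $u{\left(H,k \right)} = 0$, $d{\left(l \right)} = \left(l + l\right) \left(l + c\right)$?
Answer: $\frac{1681}{4} \approx 420.25$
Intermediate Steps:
$c = 2$ ($c = 3 - 1 = 2$)
$d{\left(l \right)} = 2 l \left(2 + l\right)$ ($d{\left(l \right)} = \left(l + l\right) \left(l + 2\right) = 2 l \left(2 + l\right)$)
$o{\left(G,M \right)} = -14$ ($o{\left(G,M \right)} = - 7 \left(-1 + 3\right) = \left(-7\right) 2 = -14$)
$y = 20$ ($y = 2 \left(- \frac{2}{-2}\right) \left(2 - \frac{2}{-2}\right) - -14 = 2 \left(\left(-2\right) \left(- \frac{1}{2}\right)\right) \left(2 - -1\right) + 14 = 2 \cdot 1 \left(2 + 1\right) + 14 = 2 \cdot 1 \cdot 3 + 14 = 6 + 14 = 20$)
$\left(\frac{1}{2} + y\right)^{2} = \left(\frac{1}{2} + 20\right)^{2} = \left(\frac{41}{2}\right)^{2} = \frac{1681}{4}$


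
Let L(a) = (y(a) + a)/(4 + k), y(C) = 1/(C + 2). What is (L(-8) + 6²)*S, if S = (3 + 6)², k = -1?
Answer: 5391/2 ≈ 2695.5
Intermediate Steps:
y(C) = 1/(2 + C)
S = 81 (S = 9² = 81)
L(a) = a/3 + 1/(3*(2 + a)) (L(a) = (1/(2 + a) + a)/(4 - 1) = (a + 1/(2 + a))/3 = (a + 1/(2 + a))*(⅓) = a/3 + 1/(3*(2 + a)))
(L(-8) + 6²)*S = ((1 - 8*(2 - 8))/(3*(2 - 8)) + 6²)*81 = ((⅓)*(1 - 8*(-6))/(-6) + 36)*81 = ((⅓)*(-⅙)*(1 + 48) + 36)*81 = ((⅓)*(-⅙)*49 + 36)*81 = (-49/18 + 36)*81 = (599/18)*81 = 5391/2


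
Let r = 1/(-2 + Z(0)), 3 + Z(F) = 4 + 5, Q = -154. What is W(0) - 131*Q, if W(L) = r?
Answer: 80697/4 ≈ 20174.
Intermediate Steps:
Z(F) = 6 (Z(F) = -3 + (4 + 5) = -3 + 9 = 6)
r = 1/4 (r = 1/(-2 + 6) = 1/4 ≈ 0.25000)
W(L) = 1/4
W(0) - 131*Q = 1/4 - 131*(-154) = 1/4 + 20174 = 80697/4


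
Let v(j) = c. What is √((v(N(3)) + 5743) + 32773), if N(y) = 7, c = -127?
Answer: √38389 ≈ 195.93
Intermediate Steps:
v(j) = -127
√((v(N(3)) + 5743) + 32773) = √((-127 + 5743) + 32773) = √(5616 + 32773) = √38389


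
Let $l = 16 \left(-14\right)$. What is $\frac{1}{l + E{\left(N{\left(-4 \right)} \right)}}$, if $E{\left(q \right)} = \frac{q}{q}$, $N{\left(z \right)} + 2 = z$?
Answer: $- \frac{1}{223} \approx -0.0044843$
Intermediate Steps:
$l = -224$
$N{\left(z \right)} = -2 + z$
$E{\left(q \right)} = 1$
$\frac{1}{l + E{\left(N{\left(-4 \right)} \right)}} = \frac{1}{-224 + 1} = \frac{1}{-223} = - \frac{1}{223}$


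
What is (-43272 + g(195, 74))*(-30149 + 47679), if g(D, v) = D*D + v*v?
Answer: 4014370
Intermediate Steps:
g(D, v) = D² + v²
(-43272 + g(195, 74))*(-30149 + 47679) = (-43272 + (195² + 74²))*(-30149 + 47679) = (-43272 + (38025 + 5476))*17530 = (-43272 + 43501)*17530 = 229*17530 = 4014370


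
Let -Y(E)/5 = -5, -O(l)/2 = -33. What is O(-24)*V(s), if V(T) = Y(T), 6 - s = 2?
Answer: 1650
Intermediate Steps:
s = 4 (s = 6 - 1*2 = 6 - 2 = 4)
O(l) = 66 (O(l) = -2*(-33) = 66)
Y(E) = 25 (Y(E) = -5*(-5) = 25)
V(T) = 25
O(-24)*V(s) = 66*25 = 1650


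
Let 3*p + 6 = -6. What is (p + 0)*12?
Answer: -48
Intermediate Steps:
p = -4 (p = -2 + (⅓)*(-6) = -2 - 2 = -4)
(p + 0)*12 = (-4 + 0)*12 = -4*12 = -48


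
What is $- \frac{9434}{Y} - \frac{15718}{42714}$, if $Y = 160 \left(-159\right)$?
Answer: $\frac{4871}{1708560} \approx 0.0028509$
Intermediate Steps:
$Y = -25440$
$- \frac{9434}{Y} - \frac{15718}{42714} = - \frac{9434}{-25440} - \frac{15718}{42714} = \left(-9434\right) \left(- \frac{1}{25440}\right) - \frac{7859}{21357} = \frac{89}{240} - \frac{7859}{21357} = \frac{4871}{1708560}$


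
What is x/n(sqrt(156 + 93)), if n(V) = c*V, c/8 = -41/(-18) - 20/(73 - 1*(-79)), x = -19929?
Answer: -1135953*sqrt(249)/243688 ≈ -73.557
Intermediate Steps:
c = 2936/171 (c = 8*(-41/(-18) - 20/(73 - 1*(-79))) = 8*(-41*(-1/18) - 20/(73 + 79)) = 8*(41/18 - 20/152) = 8*(41/18 - 20*1/152) = 8*(41/18 - 5/38) = 8*(367/171) = 2936/171 ≈ 17.170)
n(V) = 2936*V/171
x/n(sqrt(156 + 93)) = -19929*171/(2936*sqrt(156 + 93)) = -19929*57*sqrt(249)/243688 = -1135953*sqrt(249)/243688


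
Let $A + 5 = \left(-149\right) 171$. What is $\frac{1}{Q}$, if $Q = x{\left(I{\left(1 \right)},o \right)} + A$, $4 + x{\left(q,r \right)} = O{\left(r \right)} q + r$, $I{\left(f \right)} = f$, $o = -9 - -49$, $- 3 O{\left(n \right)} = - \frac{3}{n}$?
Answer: $- \frac{40}{1017919} \approx -3.9296 \cdot 10^{-5}$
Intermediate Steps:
$O{\left(n \right)} = \frac{1}{n}$ ($O{\left(n \right)} = - \frac{\left(-3\right) \frac{1}{n}}{3} = \frac{1}{n}$)
$o = 40$ ($o = -9 + 49 = 40$)
$x{\left(q,r \right)} = -4 + r + \frac{q}{r}$ ($x{\left(q,r \right)} = -4 + \left(\frac{q}{r} + r\right) = -4 + \left(r + \frac{q}{r}\right) = -4 + r + \frac{q}{r}$)
$A = -25484$ ($A = -5 - 25479 = -25484$)
$Q = - \frac{1017919}{40}$ ($Q = \left(-4 + 40 + 1 \cdot \frac{1}{40}\right) - 25484 = \left(-4 + 40 + \frac{1}{40}\right) - 25484 = \frac{1441}{40} - 25484 = - \frac{1017919}{40} \approx -25448.0$)
$\frac{1}{Q} = \frac{1}{- \frac{1017919}{40}} = - \frac{40}{1017919}$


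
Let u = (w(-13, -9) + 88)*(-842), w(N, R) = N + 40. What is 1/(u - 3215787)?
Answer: -1/3312617 ≈ -3.0188e-7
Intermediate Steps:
w(N, R) = 40 + N
u = -96830 (u = ((40 - 13) + 88)*(-842) = (27 + 88)*(-842) = 115*(-842) = -96830)
1/(u - 3215787) = 1/(-96830 - 3215787) = 1/(-3312617) = -1/3312617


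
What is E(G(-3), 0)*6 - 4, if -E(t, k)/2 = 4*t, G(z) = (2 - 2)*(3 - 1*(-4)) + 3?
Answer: -148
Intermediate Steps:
G(z) = 3 (G(z) = 0*(3 + 4) + 3 = 0*7 + 3 = 0 + 3 = 3)
E(t, k) = -8*t
E(G(-3), 0)*6 - 4 = -8*3*6 - 4 = -24*6 - 4 = -144 - 4 = -148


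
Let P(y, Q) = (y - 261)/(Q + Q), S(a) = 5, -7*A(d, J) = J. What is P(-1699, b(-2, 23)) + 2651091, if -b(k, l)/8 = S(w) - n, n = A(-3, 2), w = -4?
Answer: 196182449/74 ≈ 2.6511e+6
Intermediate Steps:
A(d, J) = -J/7
n = -2/7 (n = -⅐*2 = -2/7 ≈ -0.28571)
b(k, l) = -296/7 (b(k, l) = -8*(5 - 1*(-2/7)) = -8*(5 + 2/7) = -8*37/7 = -296/7)
P(y, Q) = (-261 + y)/(2*Q) (P(y, Q) = (-261 + y)/((2*Q)) = (-261 + y)*(1/(2*Q)) = (-261 + y)/(2*Q))
P(-1699, b(-2, 23)) + 2651091 = (-261 - 1699)/(2*(-296/7)) + 2651091 = (½)*(-7/296)*(-1960) + 2651091 = 1715/74 + 2651091 = 196182449/74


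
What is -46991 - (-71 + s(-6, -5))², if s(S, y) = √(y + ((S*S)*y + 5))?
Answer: -51852 + 852*I*√5 ≈ -51852.0 + 1905.1*I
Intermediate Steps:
s(S, y) = √(5 + y + y*S²) (s(S, y) = √(y + (S²*y + 5)) = √(y + (y*S² + 5)) = √(y + (5 + y*S²)) = √(5 + y + y*S²))
-46991 - (-71 + s(-6, -5))² = -46991 - (-71 + √(5 - 5 - 5*(-6)²))² = -46991 - (-71 + √(5 - 5 - 5*36))² = -46991 - (-71 + √(5 - 5 - 180))² = -46991 - (-71 + √(-180))² = -46991 - (-71 + 6*I*√5)²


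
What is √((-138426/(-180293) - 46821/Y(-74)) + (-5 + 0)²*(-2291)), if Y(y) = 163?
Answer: 4*I*√3107026021614465410/29387759 ≈ 239.92*I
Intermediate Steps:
√((-138426/(-180293) - 46821/Y(-74)) + (-5 + 0)²*(-2291)) = √((-138426/(-180293) - 46821/163) + (-5 + 0)²*(-2291)) = √((-138426*(-1/180293) - 46821*1/163) + (-5)²*(-2291)) = √((138426/180293 - 46821/163) + 25*(-2291)) = √(-8418935115/29387759 - 57275) = √(-1691602831840/29387759) = 4*I*√3107026021614465410/29387759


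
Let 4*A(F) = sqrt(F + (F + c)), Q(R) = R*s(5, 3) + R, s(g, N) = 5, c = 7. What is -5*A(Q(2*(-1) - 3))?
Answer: -5*I*sqrt(53)/4 ≈ -9.1001*I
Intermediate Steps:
Q(R) = 6*R (Q(R) = R*5 + R = 5*R + R = 6*R)
A(F) = sqrt(7 + 2*F)/4 (A(F) = sqrt(F + (F + 7))/4 = sqrt(F + (7 + F))/4 = sqrt(7 + 2*F)/4)
-5*A(Q(2*(-1) - 3)) = -5*sqrt(7 + 2*(6*(2*(-1) - 3)))/4 = -5*sqrt(7 + 2*(6*(-2 - 3)))/4 = -5*sqrt(7 + 2*(6*(-5)))/4 = -5*sqrt(7 + 2*(-30))/4 = -5*sqrt(7 - 60)/4 = -5*sqrt(-53)/4 = -5*I*sqrt(53)/4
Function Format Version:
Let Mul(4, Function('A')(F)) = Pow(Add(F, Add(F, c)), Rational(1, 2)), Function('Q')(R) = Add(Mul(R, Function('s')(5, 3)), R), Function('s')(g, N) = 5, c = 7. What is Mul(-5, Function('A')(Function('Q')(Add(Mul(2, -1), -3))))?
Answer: Mul(Rational(-5, 4), I, Pow(53, Rational(1, 2))) ≈ Mul(-9.1001, I)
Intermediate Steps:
Function('Q')(R) = Mul(6, R) (Function('Q')(R) = Add(Mul(R, 5), R) = Add(Mul(5, R), R) = Mul(6, R))
Function('A')(F) = Mul(Rational(1, 4), Pow(Add(7, Mul(2, F)), Rational(1, 2))) (Function('A')(F) = Mul(Rational(1, 4), Pow(Add(F, Add(F, 7)), Rational(1, 2))) = Mul(Rational(1, 4), Pow(Add(F, Add(7, F)), Rational(1, 2))) = Mul(Rational(1, 4), Pow(Add(7, Mul(2, F)), Rational(1, 2))))
Mul(-5, Function('A')(Function('Q')(Add(Mul(2, -1), -3)))) = Mul(-5, Mul(Rational(1, 4), Pow(Add(7, Mul(2, Mul(6, Add(Mul(2, -1), -3)))), Rational(1, 2)))) = Mul(-5, Mul(Rational(1, 4), Pow(Add(7, Mul(2, Mul(6, Add(-2, -3)))), Rational(1, 2)))) = Mul(-5, Mul(Rational(1, 4), Pow(Add(7, Mul(2, Mul(6, -5))), Rational(1, 2)))) = Mul(-5, Mul(Rational(1, 4), Pow(Add(7, Mul(2, -30)), Rational(1, 2)))) = Mul(-5, Mul(Rational(1, 4), Pow(Add(7, -60), Rational(1, 2)))) = Mul(-5, Mul(Rational(1, 4), Pow(-53, Rational(1, 2)))) = Mul(-5, Mul(Rational(1, 4), Mul(I, Pow(53, Rational(1, 2))))) = Mul(-5, Mul(Rational(1, 4), I, Pow(53, Rational(1, 2)))) = Mul(Rational(-5, 4), I, Pow(53, Rational(1, 2)))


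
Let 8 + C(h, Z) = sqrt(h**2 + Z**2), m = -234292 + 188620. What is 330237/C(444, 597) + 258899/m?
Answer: -22635003307/25278584232 + 990711*sqrt(61505)/553481 ≈ 443.02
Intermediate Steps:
m = -45672
C(h, Z) = -8 + sqrt(Z**2 + h**2) (C(h, Z) = -8 + sqrt(h**2 + Z**2) = -8 + sqrt(Z**2 + h**2))
330237/C(444, 597) + 258899/m = 330237/(-8 + sqrt(597**2 + 444**2)) + 258899/(-45672) = 330237/(-8 + sqrt(356409 + 197136)) + 258899*(-1/45672) = 330237/(-8 + sqrt(553545)) - 258899/45672 = 330237/(-8 + 3*sqrt(61505)) - 258899/45672 = -258899/45672 + 330237/(-8 + 3*sqrt(61505))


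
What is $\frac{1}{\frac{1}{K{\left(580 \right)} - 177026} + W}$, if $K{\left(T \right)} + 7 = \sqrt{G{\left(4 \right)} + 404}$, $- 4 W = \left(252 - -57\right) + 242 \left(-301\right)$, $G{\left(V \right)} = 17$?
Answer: $\frac{2273233735249912}{41221115616879732189} + \frac{4 \sqrt{421}}{41221115616879732189} \approx 5.5147 \cdot 10^{-5}$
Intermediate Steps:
$W = \frac{72533}{4}$ ($W = - \frac{\left(252 - -57\right) + 242 \left(-301\right)}{4} = - \frac{\left(252 + 57\right) - 72842}{4} = - \frac{309 - 72842}{4} = \left(- \frac{1}{4}\right) \left(-72533\right) = \frac{72533}{4} \approx 18133.0$)
$K{\left(T \right)} = -7 + \sqrt{421}$ ($K{\left(T \right)} = -7 + \sqrt{17 + 404} = -7 + \sqrt{421}$)
$\frac{1}{\frac{1}{K{\left(580 \right)} - 177026} + W} = \frac{1}{\frac{1}{\left(-7 + \sqrt{421}\right) - 177026} + \frac{72533}{4}} = \frac{1}{\frac{1}{-177033 + \sqrt{421}} + \frac{72533}{4}} = \frac{1}{\frac{72533}{4} + \frac{1}{-177033 + \sqrt{421}}}$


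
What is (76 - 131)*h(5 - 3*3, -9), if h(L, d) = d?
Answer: 495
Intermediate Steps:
(76 - 131)*h(5 - 3*3, -9) = (76 - 131)*(-9) = -55*(-9) = 495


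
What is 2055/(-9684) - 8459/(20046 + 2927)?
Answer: -43042157/74156844 ≈ -0.58042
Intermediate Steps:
2055/(-9684) - 8459/(20046 + 2927) = 2055*(-1/9684) - 8459/22973 = -685/3228 - 8459*1/22973 = -685/3228 - 8459/22973 = -43042157/74156844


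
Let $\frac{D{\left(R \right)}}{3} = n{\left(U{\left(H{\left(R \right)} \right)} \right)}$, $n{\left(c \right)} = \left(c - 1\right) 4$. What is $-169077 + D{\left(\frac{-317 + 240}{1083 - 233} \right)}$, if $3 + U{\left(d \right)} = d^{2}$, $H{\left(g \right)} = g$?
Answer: $- \frac{30548185338}{180625} \approx -1.6913 \cdot 10^{5}$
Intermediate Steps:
$U{\left(d \right)} = -3 + d^{2}$
$n{\left(c \right)} = -4 + 4 c$ ($n{\left(c \right)} = \left(-1 + c\right) 4 = -4 + 4 c$)
$D{\left(R \right)} = -48 + 12 R^{2}$ ($D{\left(R \right)} = 3 \left(-4 + 4 \left(-3 + R^{2}\right)\right) = 3 \left(-4 + \left(-12 + 4 R^{2}\right)\right) = 3 \left(-16 + 4 R^{2}\right) = -48 + 12 R^{2}$)
$-169077 + D{\left(\frac{-317 + 240}{1083 - 233} \right)} = -169077 - \left(48 - 12 \left(\frac{-317 + 240}{1083 - 233}\right)^{2}\right) = -169077 - \left(48 - 12 \left(- \frac{77}{850}\right)^{2}\right) = -169077 + \left(-48 + 12 \cdot \frac{5929}{722500}\right) = -169077 + \left(-48 + \frac{17787}{180625}\right) = -169077 - \frac{8652213}{180625} = - \frac{30548185338}{180625}$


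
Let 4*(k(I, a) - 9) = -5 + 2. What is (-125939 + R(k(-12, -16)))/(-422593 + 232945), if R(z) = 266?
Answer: 41891/63216 ≈ 0.66266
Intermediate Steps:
k(I, a) = 33/4 (k(I, a) = 9 + (-5 + 2)/4 = 9 + (¼)*(-3) = 9 - ¾ = 33/4)
(-125939 + R(k(-12, -16)))/(-422593 + 232945) = (-125939 + 266)/(-422593 + 232945) = -125673/(-189648) = -125673*(-1/189648) = 41891/63216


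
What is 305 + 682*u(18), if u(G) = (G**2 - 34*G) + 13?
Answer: -187245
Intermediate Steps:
u(G) = 13 + G**2 - 34*G
305 + 682*u(18) = 305 + 682*(13 + 18**2 - 34*18) = 305 + 682*(13 + 324 - 612) = 305 + 682*(-275) = 305 - 187550 = -187245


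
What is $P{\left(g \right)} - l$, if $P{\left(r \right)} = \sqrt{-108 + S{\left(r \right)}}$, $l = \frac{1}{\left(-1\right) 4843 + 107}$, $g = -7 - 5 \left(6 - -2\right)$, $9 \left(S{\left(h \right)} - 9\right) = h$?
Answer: $\frac{1}{4736} + \frac{i \sqrt{938}}{3} \approx 0.00021115 + 10.209 i$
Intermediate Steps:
$S{\left(h \right)} = 9 + \frac{h}{9}$
$g = -47$ ($g = -7 - 5 \left(6 + 2\right) = -7 - 40 = -47$)
$l = - \frac{1}{4736}$ ($l = \frac{1}{-4843 + 107} = \frac{1}{-4736} = - \frac{1}{4736} \approx -0.00021115$)
$P{\left(r \right)} = \sqrt{-99 + \frac{r}{9}}$ ($P{\left(r \right)} = \sqrt{-108 + \left(9 + \frac{r}{9}\right)} = \sqrt{-99 + \frac{r}{9}}$)
$P{\left(g \right)} - l = \frac{\sqrt{-891 - 47}}{3} - - \frac{1}{4736} = \frac{\sqrt{-938}}{3} + \frac{1}{4736} = \frac{i \sqrt{938}}{3} + \frac{1}{4736} = \frac{1}{4736} + \frac{i \sqrt{938}}{3}$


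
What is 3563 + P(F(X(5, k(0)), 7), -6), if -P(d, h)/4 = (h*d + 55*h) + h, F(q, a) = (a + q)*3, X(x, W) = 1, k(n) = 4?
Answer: 5483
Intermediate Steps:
F(q, a) = 3*a + 3*q
P(d, h) = -224*h - 4*d*h (P(d, h) = -4*((h*d + 55*h) + h) = -4*((d*h + 55*h) + h) = -4*((55*h + d*h) + h) = -4*(56*h + d*h) = -224*h - 4*d*h)
3563 + P(F(X(5, k(0)), 7), -6) = 3563 - 4*(-6)*(56 + (3*7 + 3*1)) = 3563 - 4*(-6)*(56 + (21 + 3)) = 3563 - 4*(-6)*(56 + 24) = 3563 - 4*(-6)*80 = 3563 + 1920 = 5483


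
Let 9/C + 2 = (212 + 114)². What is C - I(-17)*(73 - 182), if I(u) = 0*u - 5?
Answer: -57919321/106274 ≈ -545.00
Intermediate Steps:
I(u) = -5 (I(u) = 0 - 5 = -5)
C = 9/106274 (C = 9/(-2 + (212 + 114)²) = 9/(-2 + 326²) = 9/(-2 + 106276) = 9/106274 ≈ 8.4687e-5)
C - I(-17)*(73 - 182) = 9/106274 - (-5)*(73 - 182) = 9/106274 - (-5)*(-109) = 9/106274 - 1*545 = 9/106274 - 545 = -57919321/106274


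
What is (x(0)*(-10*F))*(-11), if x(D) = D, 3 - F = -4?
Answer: 0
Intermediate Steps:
F = 7 (F = 3 - 1*(-4) = 3 + 4 = 7)
(x(0)*(-10*F))*(-11) = (0*(-10*7))*(-11) = (0*(-70))*(-11) = 0*(-11) = 0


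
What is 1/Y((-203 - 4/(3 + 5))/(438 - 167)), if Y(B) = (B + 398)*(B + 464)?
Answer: 293764/54059999029 ≈ 5.4340e-6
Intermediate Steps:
Y(B) = (398 + B)*(464 + B)
1/Y((-203 - 4/(3 + 5))/(438 - 167)) = 1/(184672 + ((-203 - 4/(3 + 5))/(438 - 167))**2 + 862*((-203 - 4/(3 + 5))/(438 - 167))) = 1/(184672 + ((-203 - 4/8)/271)**2 + 862*((-203 - 4/8)/271)) = 1/(184672 + ((-203 - 4*1/8)*(1/271))**2 + 862*((-203 - 4*1/8)*(1/271))) = 1/(184672 + ((-203 - 1/2)*(1/271))**2 + 862*((-203 - 1/2)*(1/271))) = 1/(184672 + (-407/2*1/271)**2 + 862*(-407/2*1/271)) = 1/(184672 + (-407/542)**2 + 862*(-407/542)) = 1/(184672 + 165649/293764 - 175417/271) = 1/(54059999029/293764) = 293764/54059999029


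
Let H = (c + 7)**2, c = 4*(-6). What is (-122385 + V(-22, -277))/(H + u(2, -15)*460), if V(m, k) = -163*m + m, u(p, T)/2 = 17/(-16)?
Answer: 79214/459 ≈ 172.58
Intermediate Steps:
c = -24
u(p, T) = -17/8 (u(p, T) = 2*(17/(-16)) = 2*(17*(-1/16)) = 2*(-17/16) = -17/8)
H = 289 (H = (-24 + 7)**2 = (-17)**2 = 289)
V(m, k) = -162*m
(-122385 + V(-22, -277))/(H + u(2, -15)*460) = (-122385 - 162*(-22))/(289 - 17/8*460) = (-122385 + 3564)/(289 - 1955/2) = -118821/(-1377/2) = -118821*(-2/1377) = 79214/459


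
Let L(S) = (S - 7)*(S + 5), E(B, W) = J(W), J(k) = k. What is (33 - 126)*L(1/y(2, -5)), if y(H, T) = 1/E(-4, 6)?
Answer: 1023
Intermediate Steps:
E(B, W) = W
y(H, T) = ⅙ (y(H, T) = 1/6 = ⅙)
L(S) = (-7 + S)*(5 + S)
(33 - 126)*L(1/y(2, -5)) = (33 - 126)*(-35 + (1/(⅙))² - 2/⅙) = -93*(-35 + 6² - 2*6) = -93*(-35 + 36 - 12) = -93*(-11) = 1023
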